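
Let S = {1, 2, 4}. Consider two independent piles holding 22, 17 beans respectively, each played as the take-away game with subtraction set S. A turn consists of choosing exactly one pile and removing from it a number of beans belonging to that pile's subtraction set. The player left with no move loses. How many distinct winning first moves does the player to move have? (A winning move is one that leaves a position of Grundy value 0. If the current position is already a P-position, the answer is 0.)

3

All piles use S = {1, 2, 4}:
G(0) = 0
G(1) = mex{0} = 1
G(2) = mex{1,0} = 2
G(3) = mex{2,1} = 0
G(4) = mex{0,2,0} = 1
G(5) = mex{1,0,1} = 2
G(6) = mex{2,1,2} = 0
G(7) = mex{0,2,0} = 1
G(8) = mex{1,0,1} = 2
G(9) = mex{2,1,2} = 0
G(10) = mex{0,2,0} = 1
G(11) = mex{1,0,1} = 2
G(12) = mex{2,1,2} = 0
G(13) = mex{0,2,0} = 1
G(14) = mex{1,0,1} = 2
G(15) = mex{2,1,2} = 0
G(16) = mex{0,2,0} = 1
G(17) = mex{1,0,1} = 2
G(18) = mex{2,1,2} = 0
G(19) = mex{0,2,0} = 1
G(20) = mex{1,0,1} = 2
G(21) = mex{2,1,2} = 0
G(22) = mex{0,2,0} = 1
Pile A: G(22) = 1.
Pile B: G(17) = 2.
Combined Grundy value = 1 ⊕ 2 = 3.
A winning move leaves total XOR = 0, i.e. changes one component's Grundy value g to g ⊕ X where X is the current total.
Pile A: need g' = 1⊕3 = 2. Options: 22−1→G=0, 22−2→G=2, 22−4→G=0. Hits: 1.
Pile B: need g' = 2⊕3 = 1. Options: 17−1→G=1, 17−2→G=0, 17−4→G=1. Hits: 2.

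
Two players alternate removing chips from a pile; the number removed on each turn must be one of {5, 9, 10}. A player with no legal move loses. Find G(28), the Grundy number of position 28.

2

n :  0  1  2  3  4  5  6  7  8  9 10 11 12 13 14 15 16 17 18 19 20 21 22 23 24 25 26 27 28
G :  0  0  0  0  0  1  1  1  1  1  2  2  2  2  2  0  0  0  0  0  1  1  1  1  1  2  2  2  2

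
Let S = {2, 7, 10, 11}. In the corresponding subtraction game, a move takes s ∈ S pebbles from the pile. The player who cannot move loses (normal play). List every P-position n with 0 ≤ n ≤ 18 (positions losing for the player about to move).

0, 1, 4, 5, 9, 13, 17, 18

n :  0  1  2  3  4  5  6  7  8  9 10 11 12 13 14 15 16 17 18
G :  0  0  1  1  0  0  1  1  2  0  3  1  2  0  3  1  2  0  0
P-positions are exactly the n with G(n) = 0.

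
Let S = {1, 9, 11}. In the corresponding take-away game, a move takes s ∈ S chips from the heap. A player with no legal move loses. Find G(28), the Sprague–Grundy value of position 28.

G(0) = 0
G(1) = mex{0} = 1
G(2) = mex{1} = 0
G(3) = mex{0} = 1
G(4) = mex{1} = 0
G(5) = mex{0} = 1
G(6) = mex{1} = 0
G(7) = mex{0} = 1
G(8) = mex{1} = 0
G(9) = mex{0,0} = 1
G(10) = mex{1,1} = 0
G(11) = mex{0,0,0} = 1
G(12) = mex{1,1,1} = 0
G(13) = mex{0,0,0} = 1
G(14) = mex{1,1,1} = 0
G(15) = mex{0,0,0} = 1
G(16) = mex{1,1,1} = 0
G(17) = mex{0,0,0} = 1
G(18) = mex{1,1,1} = 0
G(19) = mex{0,0,0} = 1
G(20) = mex{1,1,1} = 0
G(21) = mex{0,0,0} = 1
G(22) = mex{1,1,1} = 0
G(23) = mex{0,0,0} = 1
G(24) = mex{1,1,1} = 0
G(25) = mex{0,0,0} = 1
G(26) = mex{1,1,1} = 0
G(27) = mex{0,0,0} = 1
G(28) = mex{1,1,1} = 0

0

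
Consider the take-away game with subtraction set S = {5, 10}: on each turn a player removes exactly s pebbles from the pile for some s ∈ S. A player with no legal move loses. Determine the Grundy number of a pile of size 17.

G(0) = 0
G(1) = mex{} = 0
G(2) = mex{} = 0
G(3) = mex{} = 0
G(4) = mex{} = 0
G(5) = mex{0} = 1
G(6) = mex{0} = 1
G(7) = mex{0} = 1
G(8) = mex{0} = 1
G(9) = mex{0} = 1
G(10) = mex{1,0} = 2
G(11) = mex{1,0} = 2
G(12) = mex{1,0} = 2
G(13) = mex{1,0} = 2
G(14) = mex{1,0} = 2
G(15) = mex{2,1} = 0
G(16) = mex{2,1} = 0
G(17) = mex{2,1} = 0

0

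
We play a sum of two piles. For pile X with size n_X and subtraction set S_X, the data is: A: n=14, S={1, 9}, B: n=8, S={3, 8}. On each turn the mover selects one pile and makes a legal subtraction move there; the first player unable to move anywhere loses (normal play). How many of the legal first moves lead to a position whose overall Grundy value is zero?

Pile A, S = {1, 9}:
n :  0  1  2  3  4  5  6  7  8  9 10 11 12 13 14
G :  0  1  0  1  0  1  0  1  0  1  0  1  0  1  0
G_A(14) = 0.
Pile B, S = {3, 8}:
G(0) = 0
G(1) = mex{} = 0
G(2) = mex{} = 0
G(3) = mex{0} = 1
G(4) = mex{0} = 1
G(5) = mex{0} = 1
G(6) = mex{1} = 0
G(7) = mex{1} = 0
G(8) = mex{1,0} = 2
G_B(8) = 2.
Combined Grundy value = 0 ⊕ 2 = 2.
A winning move leaves total XOR = 0, i.e. changes one component's Grundy value g to g ⊕ X where X is the current total.
Pile A: need g' = 0⊕2 = 2. Options: 14−1→G=1, 14−9→G=1. Hits: 0.
Pile B: need g' = 2⊕2 = 0. Options: 8−3→G=1, 8−8→G=0. Hits: 1.

1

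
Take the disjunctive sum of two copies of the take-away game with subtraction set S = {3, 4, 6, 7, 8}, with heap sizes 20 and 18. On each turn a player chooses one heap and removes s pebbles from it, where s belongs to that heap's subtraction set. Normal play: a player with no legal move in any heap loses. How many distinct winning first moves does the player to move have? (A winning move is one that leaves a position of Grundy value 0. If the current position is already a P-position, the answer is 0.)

2

All heaps use S = {3, 4, 6, 7, 8}:
n :  0  1  2  3  4  5  6  7  8  9 10 11 12 13 14 15 16 17 18 19 20
G :  0  0  0  1  1  1  2  2  2  3  3  0  0  0  1  1  1  2  2  2  3
Heap A: G(20) = 3.
Heap B: G(18) = 2.
Combined Grundy value = 3 ⊕ 2 = 1.
A winning move leaves total XOR = 0, i.e. changes one component's Grundy value g to g ⊕ X where X is the current total.
Heap A: need g' = 3⊕1 = 2. Options: 20−3→G=2, 20−4→G=1, 20−6→G=1, 20−7→G=0, 20−8→G=0. Hits: 1.
Heap B: need g' = 2⊕1 = 3. Options: 18−3→G=1, 18−4→G=1, 18−6→G=0, 18−7→G=0, 18−8→G=3. Hits: 1.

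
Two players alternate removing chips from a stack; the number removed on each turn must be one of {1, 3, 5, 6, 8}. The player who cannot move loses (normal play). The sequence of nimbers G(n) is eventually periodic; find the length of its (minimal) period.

n :  0  1  2  3  4  5  6  7  8  9 10 11 12 13 14 15 16 17 18 19 20 21 22 23
G :  0  1  0  1  0  1  2  3  2  3  2  0  1  0  1  0  1  2  3  2  3  2  0  1
G(n+11) = G(n) holds for n = 0,…,7 (a full window of length max(S) = 8), so the sequence is purely periodic with period 11.

11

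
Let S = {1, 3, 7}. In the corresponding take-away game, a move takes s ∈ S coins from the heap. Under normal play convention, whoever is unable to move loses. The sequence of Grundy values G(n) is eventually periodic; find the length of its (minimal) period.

n :  0  1  2  3  4  5  6  7  8  9 10 11 12 13 14
G :  0  1  0  1  0  1  0  1  0  1  0  1  0  1  0
G(n+2) = G(n) holds for n = 0,…,6 (a full window of length max(S) = 7), so the sequence is purely periodic with period 2.

2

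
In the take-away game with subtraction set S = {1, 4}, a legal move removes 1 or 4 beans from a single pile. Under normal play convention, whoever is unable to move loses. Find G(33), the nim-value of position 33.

1

n :  0  1  2  3  4  5  6  7  8  9 10 11 12 13 14 15 16 17 18 19 20 21 22 23 24 25 26 27 28 29 30 31 32 33
G :  0  1  0  1  2  0  1  0  1  2  0  1  0  1  2  0  1  0  1  2  0  1  0  1  2  0  1  0  1  2  0  1  0  1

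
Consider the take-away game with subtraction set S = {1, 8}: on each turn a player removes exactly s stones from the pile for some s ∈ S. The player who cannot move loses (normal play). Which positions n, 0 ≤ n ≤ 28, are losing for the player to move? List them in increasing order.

G(0) = 0
G(1) = mex{0} = 1
G(2) = mex{1} = 0
G(3) = mex{0} = 1
G(4) = mex{1} = 0
G(5) = mex{0} = 1
G(6) = mex{1} = 0
G(7) = mex{0} = 1
G(8) = mex{1,0} = 2
G(9) = mex{2,1} = 0
G(10) = mex{0,0} = 1
G(11) = mex{1,1} = 0
G(12) = mex{0,0} = 1
G(13) = mex{1,1} = 0
G(14) = mex{0,0} = 1
G(15) = mex{1,1} = 0
G(16) = mex{0,2} = 1
G(17) = mex{1,0} = 2
G(18) = mex{2,1} = 0
G(19) = mex{0,0} = 1
G(20) = mex{1,1} = 0
G(21) = mex{0,0} = 1
G(22) = mex{1,1} = 0
G(23) = mex{0,0} = 1
G(24) = mex{1,1} = 0
G(25) = mex{0,2} = 1
G(26) = mex{1,0} = 2
G(27) = mex{2,1} = 0
G(28) = mex{0,0} = 1
P-positions are exactly the n with G(n) = 0.

0, 2, 4, 6, 9, 11, 13, 15, 18, 20, 22, 24, 27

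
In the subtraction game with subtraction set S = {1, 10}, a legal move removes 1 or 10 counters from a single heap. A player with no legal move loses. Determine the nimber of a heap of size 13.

0

G(0) = 0
G(1) = mex{0} = 1
G(2) = mex{1} = 0
G(3) = mex{0} = 1
G(4) = mex{1} = 0
G(5) = mex{0} = 1
G(6) = mex{1} = 0
G(7) = mex{0} = 1
G(8) = mex{1} = 0
G(9) = mex{0} = 1
G(10) = mex{1,0} = 2
G(11) = mex{2,1} = 0
G(12) = mex{0,0} = 1
G(13) = mex{1,1} = 0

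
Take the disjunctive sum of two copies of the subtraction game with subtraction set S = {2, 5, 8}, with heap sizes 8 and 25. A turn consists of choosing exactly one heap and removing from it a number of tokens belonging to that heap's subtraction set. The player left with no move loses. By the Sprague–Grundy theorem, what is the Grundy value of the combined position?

All heaps use S = {2, 5, 8}:
G(0) = 0
G(1) = mex{} = 0
G(2) = mex{0} = 1
G(3) = mex{0} = 1
G(4) = mex{1} = 0
G(5) = mex{1,0} = 2
G(6) = mex{0,0} = 1
G(7) = mex{2,1} = 0
G(8) = mex{1,1,0} = 2
G(9) = mex{0,0,0} = 1
G(10) = mex{2,2,1} = 0
G(11) = mex{1,1,1} = 0
G(12) = mex{0,0,0} = 1
G(13) = mex{0,2,2} = 1
G(14) = mex{1,1,1} = 0
G(15) = mex{1,0,0} = 2
G(16) = mex{0,0,2} = 1
G(17) = mex{2,1,1} = 0
G(18) = mex{1,1,0} = 2
G(19) = mex{0,0,0} = 1
G(20) = mex{2,2,1} = 0
G(21) = mex{1,1,1} = 0
G(22) = mex{0,0,0} = 1
G(23) = mex{0,2,2} = 1
G(24) = mex{1,1,1} = 0
G(25) = mex{1,0,0} = 2
Heap A: G(8) = 2.
Heap B: G(25) = 2.
Combined Grundy value = 2 ⊕ 2 = 0.

0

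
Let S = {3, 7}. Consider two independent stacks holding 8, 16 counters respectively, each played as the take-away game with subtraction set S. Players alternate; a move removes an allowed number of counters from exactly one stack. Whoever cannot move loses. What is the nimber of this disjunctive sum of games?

All stacks use S = {3, 7}:
n :  0  1  2  3  4  5  6  7  8  9 10 11 12 13 14 15 16
G :  0  0  0  1  1  1  0  2  2  1  0  0  0  1  1  1  0
Stack A: G(8) = 2.
Stack B: G(16) = 0.
Combined Grundy value = 2 ⊕ 0 = 2.

2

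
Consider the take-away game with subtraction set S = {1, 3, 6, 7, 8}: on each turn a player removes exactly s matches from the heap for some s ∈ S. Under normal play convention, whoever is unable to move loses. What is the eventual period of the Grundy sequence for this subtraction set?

13

G(0) = 0
G(1) = mex{0} = 1
G(2) = mex{1} = 0
G(3) = mex{0,0} = 1
G(4) = mex{1,1} = 0
G(5) = mex{0,0} = 1
G(6) = mex{1,1,0} = 2
G(7) = mex{2,0,1,0} = 3
G(8) = mex{3,1,0,1,0} = 2
G(9) = mex{2,2,1,0,1} = 3
G(10) = mex{3,3,0,1,0} = 2
G(11) = mex{2,2,1,0,1} = 3
G(12) = mex{3,3,2,1,0} = 4
G(13) = mex{4,2,3,2,1} = 0
G(14) = mex{0,3,2,3,2} = 1
G(15) = mex{1,4,3,2,3} = 0
G(16) = mex{0,0,2,3,2} = 1
G(17) = mex{1,1,3,2,3} = 0
G(18) = mex{0,0,4,3,2} = 1
G(19) = mex{1,1,0,4,3} = 2
G(20) = mex{2,0,1,0,4} = 3
G(21) = mex{3,1,0,1,0} = 2
G(22) = mex{2,2,1,0,1} = 3
G(23) = mex{3,3,0,1,0} = 2
G(24) = mex{2,2,1,0,1} = 3
G(25) = mex{3,3,2,1,0} = 4
G(26) = mex{4,2,3,2,1} = 0
G(27) = mex{0,3,2,3,2} = 1
G(n+13) = G(n) holds for n = 0,…,7 (a full window of length max(S) = 8), so the sequence is purely periodic with period 13.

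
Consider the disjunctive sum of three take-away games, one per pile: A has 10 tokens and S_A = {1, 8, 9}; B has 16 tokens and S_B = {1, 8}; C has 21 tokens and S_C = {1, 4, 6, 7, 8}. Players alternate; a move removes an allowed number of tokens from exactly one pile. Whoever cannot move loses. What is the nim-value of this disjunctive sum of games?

1

Pile A, S = {1, 8, 9}:
G(0) = 0
G(1) = mex{0} = 1
G(2) = mex{1} = 0
G(3) = mex{0} = 1
G(4) = mex{1} = 0
G(5) = mex{0} = 1
G(6) = mex{1} = 0
G(7) = mex{0} = 1
G(8) = mex{1,0} = 2
G(9) = mex{2,1,0} = 3
G(10) = mex{3,0,1} = 2
G_A(10) = 2.
Pile B, S = {1, 8}:
G(0) = 0
G(1) = mex{0} = 1
G(2) = mex{1} = 0
G(3) = mex{0} = 1
G(4) = mex{1} = 0
G(5) = mex{0} = 1
G(6) = mex{1} = 0
G(7) = mex{0} = 1
G(8) = mex{1,0} = 2
G(9) = mex{2,1} = 0
G(10) = mex{0,0} = 1
G(11) = mex{1,1} = 0
G(12) = mex{0,0} = 1
G(13) = mex{1,1} = 0
G(14) = mex{0,0} = 1
G(15) = mex{1,1} = 0
G(16) = mex{0,2} = 1
G_B(16) = 1.
Pile C, S = {1, 4, 6, 7, 8}:
G(0) = 0
G(1) = mex{0} = 1
G(2) = mex{1} = 0
G(3) = mex{0} = 1
G(4) = mex{1,0} = 2
G(5) = mex{2,1} = 0
G(6) = mex{0,0,0} = 1
G(7) = mex{1,1,1,0} = 2
G(8) = mex{2,2,0,1,0} = 3
G(9) = mex{3,0,1,0,1} = 2
G(10) = mex{2,1,2,1,0} = 3
G(11) = mex{3,2,0,2,1} = 4
G(12) = mex{4,3,1,0,2} = 5
G(13) = mex{5,2,2,1,0} = 3
G(14) = mex{3,3,3,2,1} = 0
G(15) = mex{0,4,2,3,2} = 1
G(16) = mex{1,5,3,2,3} = 0
G(17) = mex{0,3,4,3,2} = 1
G(18) = mex{1,0,5,4,3} = 2
G(19) = mex{2,1,3,5,4} = 0
G(20) = mex{0,0,0,3,5} = 1
G(21) = mex{1,1,1,0,3} = 2
G_C(21) = 2.
Combined Grundy value = 2 ⊕ 1 ⊕ 2 = 1.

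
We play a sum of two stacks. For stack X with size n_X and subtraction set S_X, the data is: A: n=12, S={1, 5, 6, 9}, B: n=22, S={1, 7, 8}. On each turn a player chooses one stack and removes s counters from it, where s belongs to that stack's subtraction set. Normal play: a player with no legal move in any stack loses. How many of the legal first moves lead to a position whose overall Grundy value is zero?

3

Stack A, S = {1, 5, 6, 9}:
n :  0  1  2  3  4  5  6  7  8  9 10 11 12
G :  0  1  0  1  0  1  2  3  2  3  2  3  0
G_A(12) = 0.
Stack B, S = {1, 7, 8}:
G(0) = 0
G(1) = mex{0} = 1
G(2) = mex{1} = 0
G(3) = mex{0} = 1
G(4) = mex{1} = 0
G(5) = mex{0} = 1
G(6) = mex{1} = 0
G(7) = mex{0,0} = 1
G(8) = mex{1,1,0} = 2
G(9) = mex{2,0,1} = 3
G(10) = mex{3,1,0} = 2
G(11) = mex{2,0,1} = 3
G(12) = mex{3,1,0} = 2
G(13) = mex{2,0,1} = 3
G(14) = mex{3,1,0} = 2
G(15) = mex{2,2,1} = 0
G(16) = mex{0,3,2} = 1
G(17) = mex{1,2,3} = 0
G(18) = mex{0,3,2} = 1
G(19) = mex{1,2,3} = 0
G(20) = mex{0,3,2} = 1
G(21) = mex{1,2,3} = 0
G(22) = mex{0,0,2} = 1
G_B(22) = 1.
Combined Grundy value = 0 ⊕ 1 = 1.
A winning move leaves total XOR = 0, i.e. changes one component's Grundy value g to g ⊕ X where X is the current total.
Stack A: need g' = 0⊕1 = 1. Options: 12−1→G=3, 12−5→G=3, 12−6→G=2, 12−9→G=1. Hits: 1.
Stack B: need g' = 1⊕1 = 0. Options: 22−1→G=0, 22−7→G=0, 22−8→G=2. Hits: 2.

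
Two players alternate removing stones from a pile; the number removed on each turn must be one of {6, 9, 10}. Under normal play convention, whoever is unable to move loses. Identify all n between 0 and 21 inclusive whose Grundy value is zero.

0, 1, 2, 3, 4, 5, 16, 17, 18, 19, 20, 21

G(0) = 0
G(1) = mex{} = 0
G(2) = mex{} = 0
G(3) = mex{} = 0
G(4) = mex{} = 0
G(5) = mex{} = 0
G(6) = mex{0} = 1
G(7) = mex{0} = 1
G(8) = mex{0} = 1
G(9) = mex{0,0} = 1
G(10) = mex{0,0,0} = 1
G(11) = mex{0,0,0} = 1
G(12) = mex{1,0,0} = 2
G(13) = mex{1,0,0} = 2
G(14) = mex{1,0,0} = 2
G(15) = mex{1,1,0} = 2
G(16) = mex{1,1,1} = 0
G(17) = mex{1,1,1} = 0
G(18) = mex{2,1,1} = 0
G(19) = mex{2,1,1} = 0
G(20) = mex{2,1,1} = 0
G(21) = mex{2,2,1} = 0
P-positions are exactly the n with G(n) = 0.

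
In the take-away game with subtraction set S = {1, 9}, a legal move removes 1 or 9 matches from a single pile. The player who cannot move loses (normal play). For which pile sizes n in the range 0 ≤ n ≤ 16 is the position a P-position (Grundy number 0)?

G(0) = 0
G(1) = mex{0} = 1
G(2) = mex{1} = 0
G(3) = mex{0} = 1
G(4) = mex{1} = 0
G(5) = mex{0} = 1
G(6) = mex{1} = 0
G(7) = mex{0} = 1
G(8) = mex{1} = 0
G(9) = mex{0,0} = 1
G(10) = mex{1,1} = 0
G(11) = mex{0,0} = 1
G(12) = mex{1,1} = 0
G(13) = mex{0,0} = 1
G(14) = mex{1,1} = 0
G(15) = mex{0,0} = 1
G(16) = mex{1,1} = 0
P-positions are exactly the n with G(n) = 0.

0, 2, 4, 6, 8, 10, 12, 14, 16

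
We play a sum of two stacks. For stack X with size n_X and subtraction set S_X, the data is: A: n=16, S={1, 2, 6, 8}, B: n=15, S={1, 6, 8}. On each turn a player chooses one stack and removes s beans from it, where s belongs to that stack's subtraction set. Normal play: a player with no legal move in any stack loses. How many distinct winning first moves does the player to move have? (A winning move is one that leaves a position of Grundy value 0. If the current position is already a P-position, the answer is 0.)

Stack A, S = {1, 2, 6, 8}:
n :  0  1  2  3  4  5  6  7  8  9 10 11 12 13 14 15 16
G :  0  1  2  0  1  2  3  0  1  2  0  1  2  3  0  1  2
G_A(16) = 2.
Stack B, S = {1, 6, 8}:
n :  0  1  2  3  4  5  6  7  8  9 10 11 12 13 14 15
G :  0  1  0  1  0  1  2  0  1  0  1  0  1  2  0  1
G_B(15) = 1.
Combined Grundy value = 2 ⊕ 1 = 3.
A winning move leaves total XOR = 0, i.e. changes one component's Grundy value g to g ⊕ X where X is the current total.
Stack A: need g' = 2⊕3 = 1. Options: 16−1→G=1, 16−2→G=0, 16−6→G=0, 16−8→G=1. Hits: 2.
Stack B: need g' = 1⊕3 = 2. Options: 15−1→G=0, 15−6→G=0, 15−8→G=0. Hits: 0.

2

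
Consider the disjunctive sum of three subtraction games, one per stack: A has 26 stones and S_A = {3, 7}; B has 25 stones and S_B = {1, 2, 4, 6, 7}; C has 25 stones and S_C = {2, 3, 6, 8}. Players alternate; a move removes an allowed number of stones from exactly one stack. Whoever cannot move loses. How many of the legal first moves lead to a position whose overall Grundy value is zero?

1

Stack A, S = {3, 7}:
n :  0  1  2  3  4  5  6  7  8  9 10 11 12 13 14 15 16 17 18 19 20 21 22 23 24 25 26
G :  0  0  0  1  1  1  0  2  2  1  0  0  0  1  1  1  0  2  2  1  0  0  0  1  1  1  0
G_A(26) = 0.
Stack B, S = {1, 2, 4, 6, 7}:
G(0) = 0
G(1) = mex{0} = 1
G(2) = mex{1,0} = 2
G(3) = mex{2,1} = 0
G(4) = mex{0,2,0} = 1
G(5) = mex{1,0,1} = 2
G(6) = mex{2,1,2,0} = 3
G(7) = mex{3,2,0,1,0} = 4
G(8) = mex{4,3,1,2,1} = 0
G(9) = mex{0,4,2,0,2} = 1
G(10) = mex{1,0,3,1,0} = 2
G(11) = mex{2,1,4,2,1} = 0
G(12) = mex{0,2,0,3,2} = 1
G(13) = mex{1,0,1,4,3} = 2
G(14) = mex{2,1,2,0,4} = 3
G(15) = mex{3,2,0,1,0} = 4
G(16) = mex{4,3,1,2,1} = 0
G(17) = mex{0,4,2,0,2} = 1
G(18) = mex{1,0,3,1,0} = 2
G(19) = mex{2,1,4,2,1} = 0
G(20) = mex{0,2,0,3,2} = 1
G(21) = mex{1,0,1,4,3} = 2
G(22) = mex{2,1,2,0,4} = 3
G(23) = mex{3,2,0,1,0} = 4
G(24) = mex{4,3,1,2,1} = 0
G(25) = mex{0,4,2,0,2} = 1
G_B(25) = 1.
Stack C, S = {2, 3, 6, 8}:
n :  0  1  2  3  4  5  6  7  8  9 10 11 12 13 14 15 16 17 18 19 20 21 22 23 24 25
G :  0  0  1  1  2  0  3  1  2  2  0  3  1  2  0  0  1  1  2  0  3  1  2  2  0  3
G_C(25) = 3.
Combined Grundy value = 0 ⊕ 1 ⊕ 3 = 2.
A winning move leaves total XOR = 0, i.e. changes one component's Grundy value g to g ⊕ X where X is the current total.
Stack A: need g' = 0⊕2 = 2. Options: 26−3→G=1, 26−7→G=1. Hits: 0.
Stack B: need g' = 1⊕2 = 3. Options: 25−1→G=0, 25−2→G=4, 25−4→G=2, 25−6→G=0, 25−7→G=2. Hits: 0.
Stack C: need g' = 3⊕2 = 1. Options: 25−2→G=2, 25−3→G=2, 25−6→G=0, 25−8→G=1. Hits: 1.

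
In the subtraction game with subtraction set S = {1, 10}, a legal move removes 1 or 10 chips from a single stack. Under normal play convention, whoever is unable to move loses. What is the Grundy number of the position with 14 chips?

1

n :  0  1  2  3  4  5  6  7  8  9 10 11 12 13 14
G :  0  1  0  1  0  1  0  1  0  1  2  0  1  0  1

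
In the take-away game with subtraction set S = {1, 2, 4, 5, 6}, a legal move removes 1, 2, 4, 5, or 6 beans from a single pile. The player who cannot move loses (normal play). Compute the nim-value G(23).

0

n :  0  1  2  3  4  5  6  7  8  9 10 11 12 13 14 15 16 17 18 19 20 21 22 23
G :  0  1  2  0  1  2  3  4  5  3  0  1  2  0  1  2  3  4  5  3  0  1  2  0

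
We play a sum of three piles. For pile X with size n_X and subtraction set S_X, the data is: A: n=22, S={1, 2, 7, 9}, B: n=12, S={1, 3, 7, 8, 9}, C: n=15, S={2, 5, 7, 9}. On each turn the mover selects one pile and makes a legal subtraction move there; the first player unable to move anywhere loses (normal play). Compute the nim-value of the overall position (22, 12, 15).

2

Pile A, S = {1, 2, 7, 9}:
G(0) = 0
G(1) = mex{0} = 1
G(2) = mex{1,0} = 2
G(3) = mex{2,1} = 0
G(4) = mex{0,2} = 1
G(5) = mex{1,0} = 2
G(6) = mex{2,1} = 0
G(7) = mex{0,2,0} = 1
G(8) = mex{1,0,1} = 2
G(9) = mex{2,1,2,0} = 3
G(10) = mex{3,2,0,1} = 4
G(11) = mex{4,3,1,2} = 0
G(12) = mex{0,4,2,0} = 1
G(13) = mex{1,0,0,1} = 2
G(14) = mex{2,1,1,2} = 0
G(15) = mex{0,2,2,0} = 1
G(16) = mex{1,0,3,1} = 2
G(17) = mex{2,1,4,2} = 0
G(18) = mex{0,2,0,3} = 1
G(19) = mex{1,0,1,4} = 2
G(20) = mex{2,1,2,0} = 3
G(21) = mex{3,2,0,1} = 4
G(22) = mex{4,3,1,2} = 0
G_A(22) = 0.
Pile B, S = {1, 3, 7, 8, 9}:
G(0) = 0
G(1) = mex{0} = 1
G(2) = mex{1} = 0
G(3) = mex{0,0} = 1
G(4) = mex{1,1} = 0
G(5) = mex{0,0} = 1
G(6) = mex{1,1} = 0
G(7) = mex{0,0,0} = 1
G(8) = mex{1,1,1,0} = 2
G(9) = mex{2,0,0,1,0} = 3
G(10) = mex{3,1,1,0,1} = 2
G(11) = mex{2,2,0,1,0} = 3
G(12) = mex{3,3,1,0,1} = 2
G_B(12) = 2.
Pile C, S = {2, 5, 7, 9}:
n :  0  1  2  3  4  5  6  7  8  9 10 11 12 13 14 15
G :  0  0  1  1  0  2  1  3  2  2  3  3  0  4  1  0
G_C(15) = 0.
Combined Grundy value = 0 ⊕ 2 ⊕ 0 = 2.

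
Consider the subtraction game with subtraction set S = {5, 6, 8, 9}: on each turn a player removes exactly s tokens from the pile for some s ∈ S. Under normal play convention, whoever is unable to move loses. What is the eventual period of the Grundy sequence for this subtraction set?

14

n :  0  1  2  3  4  5  6  7  8  9 10 11 12 13 14 15 16 17 18 19 20 21 22 23 24 25 26 27 28 29
G :  0  0  0  0  0  1  1  1  1  1  2  2  2  2  0  0  0  0  0  1  1  1  1  1  2  2  2  2  0  0
G(n+14) = G(n) holds for n = 0,…,8 (a full window of length max(S) = 9), so the sequence is purely periodic with period 14.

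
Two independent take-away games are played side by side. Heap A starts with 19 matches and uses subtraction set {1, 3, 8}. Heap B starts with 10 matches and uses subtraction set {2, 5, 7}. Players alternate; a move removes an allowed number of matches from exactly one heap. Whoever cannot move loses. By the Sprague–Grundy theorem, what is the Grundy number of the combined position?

Heap A, S = {1, 3, 8}:
n :  0  1  2  3  4  5  6  7  8  9 10 11 12 13 14 15 16 17 18 19
G :  0  1  0  1  0  1  0  1  2  3  2  0  1  0  1  0  1  0  1  2
G_A(19) = 2.
Heap B, S = {2, 5, 7}:
G(0) = 0
G(1) = mex{} = 0
G(2) = mex{0} = 1
G(3) = mex{0} = 1
G(4) = mex{1} = 0
G(5) = mex{1,0} = 2
G(6) = mex{0,0} = 1
G(7) = mex{2,1,0} = 3
G(8) = mex{1,1,0} = 2
G(9) = mex{3,0,1} = 2
G(10) = mex{2,2,1} = 0
G_B(10) = 0.
Combined Grundy value = 2 ⊕ 0 = 2.

2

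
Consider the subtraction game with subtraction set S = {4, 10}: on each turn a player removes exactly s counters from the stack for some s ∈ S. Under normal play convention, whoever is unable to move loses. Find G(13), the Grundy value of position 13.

n :  0  1  2  3  4  5  6  7  8  9 10 11 12 13
G :  0  0  0  0  1  1  1  1  0  0  2  2  1  1

1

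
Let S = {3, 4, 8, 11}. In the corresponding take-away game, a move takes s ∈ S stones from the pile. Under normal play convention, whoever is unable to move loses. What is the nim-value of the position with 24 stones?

1

n :  0  1  2  3  4  5  6  7  8  9 10 11 12 13 14 15 16 17 18 19 20 21 22 23 24
G :  0  0  0  1  1  1  2  0  2  3  1  3  4  2  0  2  0  1  3  1  2  0  2  0  1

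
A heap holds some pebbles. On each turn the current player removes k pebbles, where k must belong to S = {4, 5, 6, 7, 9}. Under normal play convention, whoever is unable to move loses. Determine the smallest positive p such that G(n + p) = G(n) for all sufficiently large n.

n :  0  1  2  3  4  5  6  7  8  9 10 11 12 13 14 15 16 17 18 19 20 21 22 23 24 25 26 27
G :  0  0  0  0  1  1  1  1  2  2  2  2  3  0  0  0  0  1  1  1  1  2  2  2  2  3  0  0
G(n+13) = G(n) holds for n = 0,…,8 (a full window of length max(S) = 9), so the sequence is purely periodic with period 13.

13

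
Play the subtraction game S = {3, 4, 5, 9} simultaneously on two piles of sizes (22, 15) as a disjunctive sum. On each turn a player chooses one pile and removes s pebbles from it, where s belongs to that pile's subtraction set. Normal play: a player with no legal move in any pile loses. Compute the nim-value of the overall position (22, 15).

All piles use S = {3, 4, 5, 9}:
n :  0  1  2  3  4  5  6  7  8  9 10 11 12 13 14 15 16 17 18 19 20 21 22
G :  0  0  0  1  1  1  2  2  0  3  3  1  4  2  0  0  0  1  1  1  2  2  0
Pile A: G(22) = 0.
Pile B: G(15) = 0.
Combined Grundy value = 0 ⊕ 0 = 0.

0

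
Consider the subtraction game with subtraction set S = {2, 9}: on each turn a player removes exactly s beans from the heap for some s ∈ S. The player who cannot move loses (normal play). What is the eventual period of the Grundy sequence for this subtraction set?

11

n :  0  1  2  3  4  5  6  7  8  9 10 11 12 13 14 15 16 17 18 19 20 21 22 23
G :  0  0  1  1  0  0  1  1  0  2  1  0  0  1  1  0  0  1  1  0  2  1  0  0
G(n+11) = G(n) holds for n = 0,…,8 (a full window of length max(S) = 9), so the sequence is purely periodic with period 11.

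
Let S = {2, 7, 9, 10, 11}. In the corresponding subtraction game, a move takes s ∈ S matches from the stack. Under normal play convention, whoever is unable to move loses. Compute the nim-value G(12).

n :  0  1  2  3  4  5  6  7  8  9 10 11 12
G :  0  0  1  1  0  0  1  1  2  2  3  3  2

2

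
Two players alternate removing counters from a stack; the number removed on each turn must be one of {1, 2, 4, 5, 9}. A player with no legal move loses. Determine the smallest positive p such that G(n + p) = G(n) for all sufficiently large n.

13

G(0) = 0
G(1) = mex{0} = 1
G(2) = mex{1,0} = 2
G(3) = mex{2,1} = 0
G(4) = mex{0,2,0} = 1
G(5) = mex{1,0,1,0} = 2
G(6) = mex{2,1,2,1} = 0
G(7) = mex{0,2,0,2} = 1
G(8) = mex{1,0,1,0} = 2
G(9) = mex{2,1,2,1,0} = 3
G(10) = mex{3,2,0,2,1} = 4
G(11) = mex{4,3,1,0,2} = 5
G(12) = mex{5,4,2,1,0} = 3
G(13) = mex{3,5,3,2,1} = 0
G(14) = mex{0,3,4,3,2} = 1
G(15) = mex{1,0,5,4,0} = 2
G(16) = mex{2,1,3,5,1} = 0
G(17) = mex{0,2,0,3,2} = 1
G(18) = mex{1,0,1,0,3} = 2
G(19) = mex{2,1,2,1,4} = 0
G(20) = mex{0,2,0,2,5} = 1
G(21) = mex{1,0,1,0,3} = 2
G(22) = mex{2,1,2,1,0} = 3
G(23) = mex{3,2,0,2,1} = 4
G(24) = mex{4,3,1,0,2} = 5
G(25) = mex{5,4,2,1,0} = 3
G(26) = mex{3,5,3,2,1} = 0
G(27) = mex{0,3,4,3,2} = 1
G(n+13) = G(n) holds for n = 0,…,8 (a full window of length max(S) = 9), so the sequence is purely periodic with period 13.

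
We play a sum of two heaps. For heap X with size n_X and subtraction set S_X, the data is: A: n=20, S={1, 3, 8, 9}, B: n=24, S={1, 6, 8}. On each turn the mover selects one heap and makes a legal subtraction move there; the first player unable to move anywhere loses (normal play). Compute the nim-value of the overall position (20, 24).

Heap A, S = {1, 3, 8, 9}:
n :  0  1  2  3  4  5  6  7  8  9 10 11 12 13 14 15 16 17 18 19 20
G :  0  1  0  1  0  1  0  1  2  3  2  3  2  3  2  3  0  1  0  1  0
G_A(20) = 0.
Heap B, S = {1, 6, 8}:
n :  0  1  2  3  4  5  6  7  8  9 10 11 12 13 14 15 16 17 18 19 20 21 22 23 24
G :  0  1  0  1  0  1  2  0  1  0  1  0  1  2  0  1  0  1  0  1  2  0  1  0  1
G_B(24) = 1.
Combined Grundy value = 0 ⊕ 1 = 1.

1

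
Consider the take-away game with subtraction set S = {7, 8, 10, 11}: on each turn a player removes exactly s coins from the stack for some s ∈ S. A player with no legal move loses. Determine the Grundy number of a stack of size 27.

1

G(0) = 0
G(1) = mex{} = 0
G(2) = mex{} = 0
G(3) = mex{} = 0
G(4) = mex{} = 0
G(5) = mex{} = 0
G(6) = mex{} = 0
G(7) = mex{0} = 1
G(8) = mex{0,0} = 1
G(9) = mex{0,0} = 1
G(10) = mex{0,0,0} = 1
G(11) = mex{0,0,0,0} = 1
G(12) = mex{0,0,0,0} = 1
G(13) = mex{0,0,0,0} = 1
G(14) = mex{1,0,0,0} = 2
G(15) = mex{1,1,0,0} = 2
G(16) = mex{1,1,0,0} = 2
G(17) = mex{1,1,1,0} = 2
G(18) = mex{1,1,1,1} = 0
G(19) = mex{1,1,1,1} = 0
G(20) = mex{1,1,1,1} = 0
G(21) = mex{2,1,1,1} = 0
G(22) = mex{2,2,1,1} = 0
G(23) = mex{2,2,1,1} = 0
G(24) = mex{2,2,2,1} = 0
G(25) = mex{0,2,2,2} = 1
G(26) = mex{0,0,2,2} = 1
G(27) = mex{0,0,2,2} = 1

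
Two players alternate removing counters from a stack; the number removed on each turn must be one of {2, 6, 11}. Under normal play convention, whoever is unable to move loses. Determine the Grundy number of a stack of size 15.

G(0) = 0
G(1) = mex{} = 0
G(2) = mex{0} = 1
G(3) = mex{0} = 1
G(4) = mex{1} = 0
G(5) = mex{1} = 0
G(6) = mex{0,0} = 1
G(7) = mex{0,0} = 1
G(8) = mex{1,1} = 0
G(9) = mex{1,1} = 0
G(10) = mex{0,0} = 1
G(11) = mex{0,0,0} = 1
G(12) = mex{1,1,0} = 2
G(13) = mex{1,1,1} = 0
G(14) = mex{2,0,1} = 3
G(15) = mex{0,0,0} = 1

1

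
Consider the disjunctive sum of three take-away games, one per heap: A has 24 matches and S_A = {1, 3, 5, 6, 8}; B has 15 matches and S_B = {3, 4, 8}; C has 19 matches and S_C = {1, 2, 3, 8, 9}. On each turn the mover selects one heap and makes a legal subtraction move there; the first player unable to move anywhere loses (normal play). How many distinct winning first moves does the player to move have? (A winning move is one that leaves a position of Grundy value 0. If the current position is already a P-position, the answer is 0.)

Heap A, S = {1, 3, 5, 6, 8}:
n :  0  1  2  3  4  5  6  7  8  9 10 11 12 13 14 15 16 17 18 19 20 21 22 23 24
G :  0  1  0  1  0  1  2  3  2  3  2  0  1  0  1  0  1  2  3  2  3  2  0  1  0
G_A(24) = 0.
Heap B, S = {3, 4, 8}:
n :  0  1  2  3  4  5  6  7  8  9 10 11 12 13 14 15
G :  0  0  0  1  1  1  2  0  2  3  1  3  0  0  0  1
G_B(15) = 1.
Heap C, S = {1, 2, 3, 8, 9}:
n :  0  1  2  3  4  5  6  7  8  9 10 11 12 13 14 15 16 17 18 19
G :  0  1  2  3  0  1  2  3  4  5  0  1  2  3  0  1  2  3  4  5
G_C(19) = 5.
Combined Grundy value = 0 ⊕ 1 ⊕ 5 = 4.
A winning move leaves total XOR = 0, i.e. changes one component's Grundy value g to g ⊕ X where X is the current total.
Heap A: need g' = 0⊕4 = 4. Options: 24−1→G=1, 24−3→G=2, 24−5→G=2, 24−6→G=3, 24−8→G=1. Hits: 0.
Heap B: need g' = 1⊕4 = 5. Options: 15−3→G=0, 15−4→G=3, 15−8→G=0. Hits: 0.
Heap C: need g' = 5⊕4 = 1. Options: 19−1→G=4, 19−2→G=3, 19−3→G=2, 19−8→G=1, 19−9→G=0. Hits: 1.

1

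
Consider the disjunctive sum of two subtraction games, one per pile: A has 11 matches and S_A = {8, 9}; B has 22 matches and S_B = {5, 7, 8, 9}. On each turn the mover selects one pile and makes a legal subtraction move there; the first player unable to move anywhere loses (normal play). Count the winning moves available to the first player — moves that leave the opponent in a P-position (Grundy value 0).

0

Pile A, S = {8, 9}:
n :  0  1  2  3  4  5  6  7  8  9 10 11
G :  0  0  0  0  0  0  0  0  1  1  1  1
G_A(11) = 1.
Pile B, S = {5, 7, 8, 9}:
n :  0  1  2  3  4  5  6  7  8  9 10 11 12 13 14 15 16 17 18 19 20 21 22
G :  0  0  0  0  0  1  1  1  1  1  2  2  2  2  0  0  0  0  0  1  1  1  1
G_B(22) = 1.
Combined Grundy value = 1 ⊕ 1 = 0.
A winning move leaves total XOR = 0, i.e. changes one component's Grundy value g to g ⊕ X where X is the current total.
Pile A: target g' = 1⊕0 = 1, but every legal move changes the Grundy value (mex property), so 0 moves.
Pile B: target g' = 1⊕0 = 1, but every legal move changes the Grundy value (mex property), so 0 moves.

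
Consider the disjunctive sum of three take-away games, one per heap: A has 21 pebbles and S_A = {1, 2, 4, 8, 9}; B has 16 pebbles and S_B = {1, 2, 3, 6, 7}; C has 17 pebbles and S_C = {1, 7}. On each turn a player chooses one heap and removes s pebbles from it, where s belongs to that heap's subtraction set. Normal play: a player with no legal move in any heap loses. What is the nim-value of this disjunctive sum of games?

Heap A, S = {1, 2, 4, 8, 9}:
G(0) = 0
G(1) = mex{0} = 1
G(2) = mex{1,0} = 2
G(3) = mex{2,1} = 0
G(4) = mex{0,2,0} = 1
G(5) = mex{1,0,1} = 2
G(6) = mex{2,1,2} = 0
G(7) = mex{0,2,0} = 1
G(8) = mex{1,0,1,0} = 2
G(9) = mex{2,1,2,1,0} = 3
G(10) = mex{3,2,0,2,1} = 4
G(11) = mex{4,3,1,0,2} = 5
G(12) = mex{5,4,2,1,0} = 3
G(13) = mex{3,5,3,2,1} = 0
G(14) = mex{0,3,4,0,2} = 1
G(15) = mex{1,0,5,1,0} = 2
G(16) = mex{2,1,3,2,1} = 0
G(17) = mex{0,2,0,3,2} = 1
G(18) = mex{1,0,1,4,3} = 2
G(19) = mex{2,1,2,5,4} = 0
G(20) = mex{0,2,0,3,5} = 1
G(21) = mex{1,0,1,0,3} = 2
G_A(21) = 2.
Heap B, S = {1, 2, 3, 6, 7}:
n :  0  1  2  3  4  5  6  7  8  9 10 11 12 13 14 15 16
G :  0  1  2  3  0  1  2  3  0  1  2  3  0  1  2  3  0
G_B(16) = 0.
Heap C, S = {1, 7}:
n :  0  1  2  3  4  5  6  7  8  9 10 11 12 13 14 15 16 17
G :  0  1  0  1  0  1  0  1  0  1  0  1  0  1  0  1  0  1
G_C(17) = 1.
Combined Grundy value = 2 ⊕ 0 ⊕ 1 = 3.

3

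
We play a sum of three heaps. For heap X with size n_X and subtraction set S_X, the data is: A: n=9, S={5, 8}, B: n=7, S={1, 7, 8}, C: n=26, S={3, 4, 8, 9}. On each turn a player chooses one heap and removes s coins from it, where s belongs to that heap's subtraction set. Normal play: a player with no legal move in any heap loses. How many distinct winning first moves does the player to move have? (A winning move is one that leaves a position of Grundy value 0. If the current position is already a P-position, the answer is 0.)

Heap A, S = {5, 8}:
G(0) = 0
G(1) = mex{} = 0
G(2) = mex{} = 0
G(3) = mex{} = 0
G(4) = mex{} = 0
G(5) = mex{0} = 1
G(6) = mex{0} = 1
G(7) = mex{0} = 1
G(8) = mex{0,0} = 1
G(9) = mex{0,0} = 1
G_A(9) = 1.
Heap B, S = {1, 7, 8}:
G(0) = 0
G(1) = mex{0} = 1
G(2) = mex{1} = 0
G(3) = mex{0} = 1
G(4) = mex{1} = 0
G(5) = mex{0} = 1
G(6) = mex{1} = 0
G(7) = mex{0,0} = 1
G_B(7) = 1.
Heap C, S = {3, 4, 8, 9}:
G(0) = 0
G(1) = mex{} = 0
G(2) = mex{} = 0
G(3) = mex{0} = 1
G(4) = mex{0,0} = 1
G(5) = mex{0,0} = 1
G(6) = mex{1,0} = 2
G(7) = mex{1,1} = 0
G(8) = mex{1,1,0} = 2
G(9) = mex{2,1,0,0} = 3
G(10) = mex{0,2,0,0} = 1
G(11) = mex{2,0,1,0} = 3
G(12) = mex{3,2,1,1} = 0
G(13) = mex{1,3,1,1} = 0
G(14) = mex{3,1,2,1} = 0
G(15) = mex{0,3,0,2} = 1
G(16) = mex{0,0,2,0} = 1
G(17) = mex{0,0,3,2} = 1
G(18) = mex{1,0,1,3} = 2
G(19) = mex{1,1,3,1} = 0
G(20) = mex{1,1,0,3} = 2
G(21) = mex{2,1,0,0} = 3
G(22) = mex{0,2,0,0} = 1
G(23) = mex{2,0,1,0} = 3
G(24) = mex{3,2,1,1} = 0
G(25) = mex{1,3,1,1} = 0
G(26) = mex{3,1,2,1} = 0
G_C(26) = 0.
Combined Grundy value = 1 ⊕ 1 ⊕ 0 = 0.
A winning move leaves total XOR = 0, i.e. changes one component's Grundy value g to g ⊕ X where X is the current total.
Heap A: target g' = 1⊕0 = 1, but every legal move changes the Grundy value (mex property), so 0 moves.
Heap B: target g' = 1⊕0 = 1, but every legal move changes the Grundy value (mex property), so 0 moves.
Heap C: target g' = 0⊕0 = 0, but every legal move changes the Grundy value (mex property), so 0 moves.

0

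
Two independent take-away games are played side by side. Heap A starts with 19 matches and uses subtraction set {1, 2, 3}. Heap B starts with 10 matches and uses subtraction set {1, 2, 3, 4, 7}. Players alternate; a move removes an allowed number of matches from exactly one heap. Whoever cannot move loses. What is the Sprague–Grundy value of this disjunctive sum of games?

3

Heap A, S = {1, 2, 3}:
n :  0  1  2  3  4  5  6  7  8  9 10 11 12 13 14 15 16 17 18 19
G :  0  1  2  3  0  1  2  3  0  1  2  3  0  1  2  3  0  1  2  3
G_A(19) = 3.
Heap B, S = {1, 2, 3, 4, 7}:
G(0) = 0
G(1) = mex{0} = 1
G(2) = mex{1,0} = 2
G(3) = mex{2,1,0} = 3
G(4) = mex{3,2,1,0} = 4
G(5) = mex{4,3,2,1} = 0
G(6) = mex{0,4,3,2} = 1
G(7) = mex{1,0,4,3,0} = 2
G(8) = mex{2,1,0,4,1} = 3
G(9) = mex{3,2,1,0,2} = 4
G(10) = mex{4,3,2,1,3} = 0
G_B(10) = 0.
Combined Grundy value = 3 ⊕ 0 = 3.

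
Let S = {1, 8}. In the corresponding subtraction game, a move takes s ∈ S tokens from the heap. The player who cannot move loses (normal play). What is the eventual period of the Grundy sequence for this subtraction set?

9

G(0) = 0
G(1) = mex{0} = 1
G(2) = mex{1} = 0
G(3) = mex{0} = 1
G(4) = mex{1} = 0
G(5) = mex{0} = 1
G(6) = mex{1} = 0
G(7) = mex{0} = 1
G(8) = mex{1,0} = 2
G(9) = mex{2,1} = 0
G(10) = mex{0,0} = 1
G(11) = mex{1,1} = 0
G(12) = mex{0,0} = 1
G(13) = mex{1,1} = 0
G(14) = mex{0,0} = 1
G(15) = mex{1,1} = 0
G(16) = mex{0,2} = 1
G(17) = mex{1,0} = 2
G(18) = mex{2,1} = 0
G(19) = mex{0,0} = 1
G(n+9) = G(n) holds for n = 0,…,7 (a full window of length max(S) = 8), so the sequence is purely periodic with period 9.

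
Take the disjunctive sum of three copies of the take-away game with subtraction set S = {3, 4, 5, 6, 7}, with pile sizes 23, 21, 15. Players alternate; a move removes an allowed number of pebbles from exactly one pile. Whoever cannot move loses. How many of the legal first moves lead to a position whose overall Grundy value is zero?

0

All piles use S = {3, 4, 5, 6, 7}:
G(0) = 0
G(1) = mex{} = 0
G(2) = mex{} = 0
G(3) = mex{0} = 1
G(4) = mex{0,0} = 1
G(5) = mex{0,0,0} = 1
G(6) = mex{1,0,0,0} = 2
G(7) = mex{1,1,0,0,0} = 2
G(8) = mex{1,1,1,0,0} = 2
G(9) = mex{2,1,1,1,0} = 3
G(10) = mex{2,2,1,1,1} = 0
G(11) = mex{2,2,2,1,1} = 0
G(12) = mex{3,2,2,2,1} = 0
G(13) = mex{0,3,2,2,2} = 1
G(14) = mex{0,0,3,2,2} = 1
G(15) = mex{0,0,0,3,2} = 1
G(16) = mex{1,0,0,0,3} = 2
G(17) = mex{1,1,0,0,0} = 2
G(18) = mex{1,1,1,0,0} = 2
G(19) = mex{2,1,1,1,0} = 3
G(20) = mex{2,2,1,1,1} = 0
G(21) = mex{2,2,2,1,1} = 0
G(22) = mex{3,2,2,2,1} = 0
G(23) = mex{0,3,2,2,2} = 1
Pile A: G(23) = 1.
Pile B: G(21) = 0.
Pile C: G(15) = 1.
Combined Grundy value = 1 ⊕ 0 ⊕ 1 = 0.
A winning move leaves total XOR = 0, i.e. changes one component's Grundy value g to g ⊕ X where X is the current total.
Pile A: target g' = 1⊕0 = 1, but every legal move changes the Grundy value (mex property), so 0 moves.
Pile B: target g' = 0⊕0 = 0, but every legal move changes the Grundy value (mex property), so 0 moves.
Pile C: target g' = 1⊕0 = 1, but every legal move changes the Grundy value (mex property), so 0 moves.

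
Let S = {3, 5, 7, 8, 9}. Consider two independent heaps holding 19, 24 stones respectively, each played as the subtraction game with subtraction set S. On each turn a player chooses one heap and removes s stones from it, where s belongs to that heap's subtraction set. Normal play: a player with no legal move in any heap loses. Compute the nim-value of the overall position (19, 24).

All heaps use S = {3, 5, 7, 8, 9}:
n :  0  1  2  3  4  5  6  7  8  9 10 11 12 13 14 15 16 17 18 19 20 21 22 23 24
G :  0  0  0  1  1  1  2  2  2  3  3  3  0  0  0  1  1  1  2  2  2  3  3  3  0
Heap A: G(19) = 2.
Heap B: G(24) = 0.
Combined Grundy value = 2 ⊕ 0 = 2.

2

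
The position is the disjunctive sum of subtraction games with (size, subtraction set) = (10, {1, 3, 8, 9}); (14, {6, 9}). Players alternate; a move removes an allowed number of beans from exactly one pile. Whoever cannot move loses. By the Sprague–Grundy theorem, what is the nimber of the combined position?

0

Pile A, S = {1, 3, 8, 9}:
n :  0  1  2  3  4  5  6  7  8  9 10
G :  0  1  0  1  0  1  0  1  2  3  2
G_A(10) = 2.
Pile B, S = {6, 9}:
G(0) = 0
G(1) = mex{} = 0
G(2) = mex{} = 0
G(3) = mex{} = 0
G(4) = mex{} = 0
G(5) = mex{} = 0
G(6) = mex{0} = 1
G(7) = mex{0} = 1
G(8) = mex{0} = 1
G(9) = mex{0,0} = 1
G(10) = mex{0,0} = 1
G(11) = mex{0,0} = 1
G(12) = mex{1,0} = 2
G(13) = mex{1,0} = 2
G(14) = mex{1,0} = 2
G_B(14) = 2.
Combined Grundy value = 2 ⊕ 2 = 0.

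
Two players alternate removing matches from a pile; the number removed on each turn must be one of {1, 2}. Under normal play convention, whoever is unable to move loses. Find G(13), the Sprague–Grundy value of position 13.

n :  0  1  2  3  4  5  6  7  8  9 10 11 12 13
G :  0  1  2  0  1  2  0  1  2  0  1  2  0  1

1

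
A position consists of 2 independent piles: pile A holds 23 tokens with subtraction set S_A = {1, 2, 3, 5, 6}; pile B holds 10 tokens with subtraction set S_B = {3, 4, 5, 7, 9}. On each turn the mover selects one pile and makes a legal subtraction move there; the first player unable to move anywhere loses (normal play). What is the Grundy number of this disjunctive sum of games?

Pile A, S = {1, 2, 3, 5, 6}:
n :  0  1  2  3  4  5  6  7  8  9 10 11 12 13 14 15 16 17 18 19 20 21 22 23
G :  0  1  2  3  0  1  2  3  0  1  2  3  0  1  2  3  0  1  2  3  0  1  2  3
G_A(23) = 3.
Pile B, S = {3, 4, 5, 7, 9}:
G(0) = 0
G(1) = mex{} = 0
G(2) = mex{} = 0
G(3) = mex{0} = 1
G(4) = mex{0,0} = 1
G(5) = mex{0,0,0} = 1
G(6) = mex{1,0,0} = 2
G(7) = mex{1,1,0,0} = 2
G(8) = mex{1,1,1,0} = 2
G(9) = mex{2,1,1,0,0} = 3
G(10) = mex{2,2,1,1,0} = 3
G_B(10) = 3.
Combined Grundy value = 3 ⊕ 3 = 0.

0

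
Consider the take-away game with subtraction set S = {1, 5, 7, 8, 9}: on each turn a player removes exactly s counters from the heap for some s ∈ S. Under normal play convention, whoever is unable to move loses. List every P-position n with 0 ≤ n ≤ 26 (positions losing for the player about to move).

G(0) = 0
G(1) = mex{0} = 1
G(2) = mex{1} = 0
G(3) = mex{0} = 1
G(4) = mex{1} = 0
G(5) = mex{0,0} = 1
G(6) = mex{1,1} = 0
G(7) = mex{0,0,0} = 1
G(8) = mex{1,1,1,0} = 2
G(9) = mex{2,0,0,1,0} = 3
G(10) = mex{3,1,1,0,1} = 2
G(11) = mex{2,0,0,1,0} = 3
G(12) = mex{3,1,1,0,1} = 2
G(13) = mex{2,2,0,1,0} = 3
G(14) = mex{3,3,1,0,1} = 2
G(15) = mex{2,2,2,1,0} = 3
G(16) = mex{3,3,3,2,1} = 0
G(17) = mex{0,2,2,3,2} = 1
G(18) = mex{1,3,3,2,3} = 0
G(19) = mex{0,2,2,3,2} = 1
G(20) = mex{1,3,3,2,3} = 0
G(21) = mex{0,0,2,3,2} = 1
G(22) = mex{1,1,3,2,3} = 0
G(23) = mex{0,0,0,3,2} = 1
G(24) = mex{1,1,1,0,3} = 2
G(25) = mex{2,0,0,1,0} = 3
G(26) = mex{3,1,1,0,1} = 2
P-positions are exactly the n with G(n) = 0.

0, 2, 4, 6, 16, 18, 20, 22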